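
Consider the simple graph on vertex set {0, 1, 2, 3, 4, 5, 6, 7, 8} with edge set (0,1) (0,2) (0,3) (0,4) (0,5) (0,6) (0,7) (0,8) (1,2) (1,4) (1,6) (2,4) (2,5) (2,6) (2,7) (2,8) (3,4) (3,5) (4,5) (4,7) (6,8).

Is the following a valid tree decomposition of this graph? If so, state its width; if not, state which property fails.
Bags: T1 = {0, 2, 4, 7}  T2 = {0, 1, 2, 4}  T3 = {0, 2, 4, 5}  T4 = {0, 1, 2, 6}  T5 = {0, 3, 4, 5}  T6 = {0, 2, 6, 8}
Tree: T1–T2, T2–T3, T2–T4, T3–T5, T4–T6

Yes; width 3.

Checking the three conditions: (i) the bags cover all of {0, 1, 2, 3, 4, 5, 6, 7, 8}; (ii) for each edge, some bag contains both endpoints; (iii) the bags containing any fixed vertex form a subtree. All hold, so the decomposition is valid with width 4 − 1 = 3.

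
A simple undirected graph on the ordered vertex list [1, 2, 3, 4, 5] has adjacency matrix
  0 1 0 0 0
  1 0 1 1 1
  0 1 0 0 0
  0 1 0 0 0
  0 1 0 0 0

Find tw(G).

1

A width-1 tree decomposition is:
Bags: B1 = {2, 5}  B2 = {2, 3}  B3 = {1, 2}  B4 = {2, 4}
Tree: B1–B2, B2–B3, B1–B4
Each bag holds 2 vertices, so the decomposition has width 1, which upper-bounds the treewidth. Any graph with an edge has treewidth ≥ 1, and G has the edge 5–2. Therefore the treewidth is 1.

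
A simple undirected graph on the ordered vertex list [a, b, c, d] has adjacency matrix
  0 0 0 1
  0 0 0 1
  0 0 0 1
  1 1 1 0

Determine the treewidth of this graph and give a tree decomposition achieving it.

Every bag has size at most 2, so the width is 2 − 1 = 1 and tw(G) ≤ 1. G has an edge, so its treewidth is at least 1. Combining the bounds, tw(G) = 1.

Treewidth 1.
One optimal decomposition is:
Bags: B1 = {a, d}  B2 = {b, d}  B3 = {c, d}
Tree: B1–B2, B1–B3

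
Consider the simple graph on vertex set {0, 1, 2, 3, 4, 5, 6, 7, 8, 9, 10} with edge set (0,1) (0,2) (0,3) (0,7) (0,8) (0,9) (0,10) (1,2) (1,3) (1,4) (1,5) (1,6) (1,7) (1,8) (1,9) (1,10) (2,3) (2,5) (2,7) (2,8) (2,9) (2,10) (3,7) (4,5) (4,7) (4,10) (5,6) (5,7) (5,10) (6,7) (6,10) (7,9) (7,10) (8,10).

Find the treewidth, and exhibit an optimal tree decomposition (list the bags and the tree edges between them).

Each bag holds 5 vertices, so the decomposition has width 4, which upper-bounds the treewidth. Conversely, {0, 1, 2, 8, 10} is a clique of size 5, and the vertices of any clique must share a bag in every tree decomposition; so some bag has ≥ 5 vertices and tw(G) ≥ 4. Combining the bounds, tw(G) = 4.

Treewidth 4.
One such decomposition:
Bags: B1 = {0, 1, 2, 7, 10}  B2 = {1, 2, 5, 7, 10}  B3 = {0, 1, 2, 8, 10}  B4 = {1, 5, 6, 7, 10}  B5 = {1, 4, 5, 7, 10}  B6 = {0, 1, 2, 3, 7}  B7 = {0, 1, 2, 7, 9}
Tree: B1–B2, B1–B3, B2–B4, B2–B5, B1–B6, B1–B7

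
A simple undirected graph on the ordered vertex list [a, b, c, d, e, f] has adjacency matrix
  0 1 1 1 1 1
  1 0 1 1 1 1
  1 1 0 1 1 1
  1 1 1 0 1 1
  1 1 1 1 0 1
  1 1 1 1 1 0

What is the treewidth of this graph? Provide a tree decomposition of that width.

Treewidth 5.
One optimal decomposition is:
Bags: B1 = {a, b, c, d, e, f}
Tree: (single bag)

With just one bag of size 6, the width is 6 − 1 = 5, so tw(G) ≤ 5. Conversely, {a, b, c, d, e, f} is a clique of size 6, and the vertices of any clique must share a bag in every tree decomposition; so some bag has ≥ 6 vertices and tw(G) ≥ 5. Therefore the treewidth is 5.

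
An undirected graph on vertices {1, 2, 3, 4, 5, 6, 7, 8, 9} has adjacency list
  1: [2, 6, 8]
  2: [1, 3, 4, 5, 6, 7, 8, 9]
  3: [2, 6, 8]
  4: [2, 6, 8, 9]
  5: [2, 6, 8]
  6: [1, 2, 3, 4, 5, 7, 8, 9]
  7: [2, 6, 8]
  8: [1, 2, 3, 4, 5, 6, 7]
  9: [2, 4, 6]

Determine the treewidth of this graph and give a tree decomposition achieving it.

Treewidth 3.
Bags: B1 = {2, 4, 6, 8}  B2 = {2, 3, 6, 8}  B3 = {2, 6, 7, 8}  B4 = {2, 4, 6, 9}  B5 = {2, 5, 6, 8}  B6 = {1, 2, 6, 8}
Tree: B1–B2, B1–B3, B1–B4, B2–B5, B3–B6

Every bag has size at most 4, so the width is 4 − 1 = 3 and tw(G) ≤ 3. On the other hand G contains the 4-clique {1, 2, 6, 8}. A clique must lie in a single bag of any decomposition, so no decomposition can have width below 3. Therefore the treewidth is 3.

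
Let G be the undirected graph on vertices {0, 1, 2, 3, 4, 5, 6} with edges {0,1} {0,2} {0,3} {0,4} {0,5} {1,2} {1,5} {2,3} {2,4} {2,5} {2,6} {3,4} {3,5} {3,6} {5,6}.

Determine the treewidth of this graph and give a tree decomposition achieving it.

Treewidth 3.
One such decomposition:
Bags: B1 = {0, 2, 3, 5}  B2 = {0, 2, 3, 4}  B3 = {2, 3, 5, 6}  B4 = {0, 1, 2, 5}
Tree: B1–B2, B1–B3, B1–B4

The largest bag has 4 vertices, giving width 3; this decomposition certifies tw(G) ≤ 3. On the other hand G contains the 4-clique {0, 1, 2, 5}. A clique must lie in a single bag of any decomposition, so no decomposition can have width below 3. The upper and lower bounds meet at 3, so that is the treewidth.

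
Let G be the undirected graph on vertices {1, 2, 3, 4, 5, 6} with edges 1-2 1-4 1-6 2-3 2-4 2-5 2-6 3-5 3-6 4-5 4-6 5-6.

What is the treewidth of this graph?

3

A width-3 tree decomposition is:
Bags: B1 = {1, 2, 4, 6}  B2 = {2, 4, 5, 6}  B3 = {2, 3, 5, 6}
Tree: B1–B2, B2–B3
Every bag has size at most 4, so the width is 4 − 1 = 3 and tw(G) ≤ 3. For the lower bound, the 4 vertices {2, 3, 5, 6} are pairwise adjacent, and any tree decomposition puts a clique entirely inside one bag — forcing width ≥ 3. The upper and lower bounds meet at 3, so that is the treewidth.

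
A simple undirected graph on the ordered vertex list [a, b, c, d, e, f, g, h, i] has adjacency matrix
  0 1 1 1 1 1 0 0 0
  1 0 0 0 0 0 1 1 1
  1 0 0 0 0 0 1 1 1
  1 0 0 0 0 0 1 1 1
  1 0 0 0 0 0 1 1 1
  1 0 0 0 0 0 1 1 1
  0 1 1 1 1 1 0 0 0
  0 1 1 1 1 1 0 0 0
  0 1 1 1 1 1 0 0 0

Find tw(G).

A width-4 tree decomposition is:
Bags: B1 = {a, c, g, h, i}  B2 = {a, e, g, h, i}  B3 = {a, b, g, h, i}  B4 = {a, d, g, h, i}  B5 = {a, f, g, h, i}
Tree: B1–B2, B2–B3, B3–B4, B4–B5
Each bag holds 5 vertices, so the decomposition has width 4, which upper-bounds the treewidth. For the lower bound: the 5 vertex sets {a,c}, {e,h}, {b,i}, {g}, {d} are disjoint, each induces a connected subgraph, and every pair is joined by at least one edge of G. Contracting each set to a single vertex therefore yields K_{5} as a minor, and since treewidth is minor-monotone, tw(G) ≥ tw(K_{5}) = 4. The upper and lower bounds meet at 4, so that is the treewidth.

4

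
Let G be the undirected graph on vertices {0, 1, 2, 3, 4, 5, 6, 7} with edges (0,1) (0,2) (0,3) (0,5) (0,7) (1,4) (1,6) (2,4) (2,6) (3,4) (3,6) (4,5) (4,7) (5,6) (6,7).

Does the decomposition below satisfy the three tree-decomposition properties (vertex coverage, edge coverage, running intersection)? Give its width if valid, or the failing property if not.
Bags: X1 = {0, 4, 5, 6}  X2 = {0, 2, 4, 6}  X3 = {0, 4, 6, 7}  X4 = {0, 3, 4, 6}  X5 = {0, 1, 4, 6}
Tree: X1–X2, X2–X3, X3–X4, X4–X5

Yes; width 3.

Checking the three conditions: (i) the bags cover all of {0, 1, 2, 3, 4, 5, 6, 7}; (ii) for each edge, some bag contains both endpoints; (iii) the bags containing any fixed vertex form a subtree. All hold, so the decomposition is valid with width 4 − 1 = 3.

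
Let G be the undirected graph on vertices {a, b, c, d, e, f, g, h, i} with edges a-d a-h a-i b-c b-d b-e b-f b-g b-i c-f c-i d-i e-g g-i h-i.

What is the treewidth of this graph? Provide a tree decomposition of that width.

Treewidth 2.
Bags: B1 = {a, d, i}  B2 = {b, d, i}  B3 = {a, h, i}  B4 = {b, c, i}  B5 = {b, c, f}  B6 = {b, g, i}  B7 = {b, e, g}
Tree: B1–B2, B1–B3, B2–B4, B4–B5, B2–B6, B6–B7

Every bag has size at most 3, so the width is 3 − 1 = 2 and tw(G) ≤ 2. On the other hand G contains the 3-clique {a, h, i}. A clique must lie in a single bag of any decomposition, so no decomposition can have width below 2. The upper and lower bounds meet at 2, so that is the treewidth.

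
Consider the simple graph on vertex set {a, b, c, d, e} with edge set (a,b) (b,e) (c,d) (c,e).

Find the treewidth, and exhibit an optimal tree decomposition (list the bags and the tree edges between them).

Treewidth 1.
Bags: B1 = {c, d}  B2 = {c, e}  B3 = {b, e}  B4 = {a, b}
Tree: B1–B2, B2–B3, B3–B4

The largest bag has 2 vertices, giving width 1; this decomposition certifies tw(G) ≤ 1. Since G has at least one edge (e.g. d–c), it is not an edgeless graph, so tw(G) ≥ 1. Therefore the treewidth is 1.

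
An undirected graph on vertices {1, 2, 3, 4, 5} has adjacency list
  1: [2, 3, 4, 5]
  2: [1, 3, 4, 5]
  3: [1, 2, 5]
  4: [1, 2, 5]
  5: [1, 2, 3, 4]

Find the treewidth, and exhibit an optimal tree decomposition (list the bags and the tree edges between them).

Treewidth 3.
One optimal decomposition is:
Bags: B1 = {1, 2, 4, 5}  B2 = {1, 2, 3, 5}
Tree: B1–B2

Each bag holds 4 vertices, so the decomposition has width 3, which upper-bounds the treewidth. For the lower bound, the 4 vertices {1, 2, 3, 5} are pairwise adjacent, and any tree decomposition puts a clique entirely inside one bag — forcing width ≥ 3. Combining the bounds, tw(G) = 3.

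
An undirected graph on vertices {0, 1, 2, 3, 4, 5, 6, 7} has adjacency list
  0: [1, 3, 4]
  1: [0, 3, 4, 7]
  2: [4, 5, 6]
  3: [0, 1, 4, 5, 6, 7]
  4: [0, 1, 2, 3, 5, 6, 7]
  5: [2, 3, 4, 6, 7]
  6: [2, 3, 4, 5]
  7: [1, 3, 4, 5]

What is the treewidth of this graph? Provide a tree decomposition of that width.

Treewidth 3.
One such decomposition:
Bags: B1 = {3, 4, 5, 7}  B2 = {3, 4, 5, 6}  B3 = {2, 4, 5, 6}  B4 = {1, 3, 4, 7}  B5 = {0, 1, 3, 4}
Tree: B1–B2, B2–B3, B1–B4, B4–B5

Each bag holds 4 vertices, so the decomposition has width 3, which upper-bounds the treewidth. For the lower bound, the 4 vertices {2, 4, 5, 6} are pairwise adjacent, and any tree decomposition puts a clique entirely inside one bag — forcing width ≥ 3. Therefore the treewidth is 3.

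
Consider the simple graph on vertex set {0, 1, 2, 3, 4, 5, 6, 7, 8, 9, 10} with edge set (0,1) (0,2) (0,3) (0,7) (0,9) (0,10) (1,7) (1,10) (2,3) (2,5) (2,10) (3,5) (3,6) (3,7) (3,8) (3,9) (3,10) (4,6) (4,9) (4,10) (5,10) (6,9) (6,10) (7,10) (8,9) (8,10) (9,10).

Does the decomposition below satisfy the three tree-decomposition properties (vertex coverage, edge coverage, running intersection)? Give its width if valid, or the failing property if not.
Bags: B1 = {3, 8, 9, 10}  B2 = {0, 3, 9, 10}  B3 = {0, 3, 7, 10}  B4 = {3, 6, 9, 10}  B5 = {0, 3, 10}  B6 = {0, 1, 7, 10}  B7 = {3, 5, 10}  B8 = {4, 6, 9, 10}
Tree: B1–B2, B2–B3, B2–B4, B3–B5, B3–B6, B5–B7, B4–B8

A tree decomposition must satisfy three properties: every vertex lies in some bag; for every edge, both endpoints lie together in some bag; and for every vertex, the bags containing it form a connected subtree. Here vertex 2 appears in no bag, so the decomposition is invalid.

No — vertex 2 appears in no bag.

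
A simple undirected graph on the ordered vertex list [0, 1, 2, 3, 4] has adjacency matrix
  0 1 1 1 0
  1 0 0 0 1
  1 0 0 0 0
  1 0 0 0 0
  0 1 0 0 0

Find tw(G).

A width-1 tree decomposition is:
Bags: B1 = {0, 1}  B2 = {0, 2}  B3 = {0, 3}  B4 = {1, 4}
Tree: B1–B2, B1–B3, B1–B4
Every bag has size at most 2, so the width is 2 − 1 = 1 and tw(G) ≤ 1. Any graph with an edge has treewidth ≥ 1, and G has the edge 1–0. Hence tw(G) = 1 exactly.

1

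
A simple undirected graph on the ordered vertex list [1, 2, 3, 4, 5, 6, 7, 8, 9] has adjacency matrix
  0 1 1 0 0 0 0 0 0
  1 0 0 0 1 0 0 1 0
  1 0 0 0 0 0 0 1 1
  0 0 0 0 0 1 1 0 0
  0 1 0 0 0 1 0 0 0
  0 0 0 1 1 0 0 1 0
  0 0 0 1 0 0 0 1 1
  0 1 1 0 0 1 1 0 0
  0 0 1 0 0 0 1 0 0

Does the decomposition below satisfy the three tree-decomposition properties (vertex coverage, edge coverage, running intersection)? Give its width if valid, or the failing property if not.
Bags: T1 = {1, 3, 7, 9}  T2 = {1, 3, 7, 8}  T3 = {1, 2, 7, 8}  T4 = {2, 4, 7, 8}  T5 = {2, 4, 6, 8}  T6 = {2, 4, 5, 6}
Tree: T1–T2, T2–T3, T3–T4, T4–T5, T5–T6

Vertex coverage: the bags together contain {1, 2, 3, 4, 5, 6, 7, 8, 9}, the full vertex set. Edge coverage: each edge of G has both endpoints in at least one bag. Running intersection: for every vertex, the bags containing it form a connected subtree. All three properties hold, so this is a valid tree decomposition of width max|bag| − 1 = 3, and hence tw(G) ≤ 3.

Yes; width 3.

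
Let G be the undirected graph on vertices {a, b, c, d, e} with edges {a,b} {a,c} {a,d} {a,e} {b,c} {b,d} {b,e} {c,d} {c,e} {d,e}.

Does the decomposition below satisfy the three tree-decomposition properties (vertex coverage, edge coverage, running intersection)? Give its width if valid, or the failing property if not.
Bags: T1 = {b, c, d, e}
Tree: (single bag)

A tree decomposition must satisfy three properties: every vertex lies in some bag; for every edge, both endpoints lie together in some bag; and for every vertex, the bags containing it form a connected subtree. Here vertex a appears in no bag, so the decomposition is invalid.

No — vertex a appears in no bag.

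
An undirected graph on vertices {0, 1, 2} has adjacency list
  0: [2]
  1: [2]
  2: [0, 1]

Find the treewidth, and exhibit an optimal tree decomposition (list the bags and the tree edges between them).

Treewidth 1.
Bags: B1 = {1, 2}  B2 = {0, 2}
Tree: B1–B2

Every bag has size at most 2, so the width is 2 − 1 = 1 and tw(G) ≤ 1. Since G has at least one edge (e.g. 2–1), it is not an edgeless graph, so tw(G) ≥ 1. Combining the bounds, tw(G) = 1.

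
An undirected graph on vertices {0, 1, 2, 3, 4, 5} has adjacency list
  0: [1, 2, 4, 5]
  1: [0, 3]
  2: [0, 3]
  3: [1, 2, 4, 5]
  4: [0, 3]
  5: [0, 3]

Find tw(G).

A width-2 tree decomposition is:
Bags: B1 = {0, 3, 5}  B2 = {0, 3, 4}  B3 = {0, 2, 3}  B4 = {0, 1, 3}
Tree: B1–B2, B2–B3, B3–B4
Every bag has size at most 3, so the width is 3 − 1 = 2 and tw(G) ≤ 2. For the lower bound, G contains the cycle 5–0–4–3–5, so G is not a forest; only forests have treewidth ≤ 1, hence tw(G) ≥ 2. Hence tw(G) = 2 exactly.

2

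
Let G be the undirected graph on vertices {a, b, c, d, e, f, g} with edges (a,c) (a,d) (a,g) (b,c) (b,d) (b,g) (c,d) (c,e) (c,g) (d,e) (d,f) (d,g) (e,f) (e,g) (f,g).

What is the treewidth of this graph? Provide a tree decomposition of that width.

Every bag has size at most 4, so the width is 4 − 1 = 3 and tw(G) ≤ 3. On the other hand G contains the 4-clique {c, d, e, g}. A clique must lie in a single bag of any decomposition, so no decomposition can have width below 3. Combining the bounds, tw(G) = 3.

Treewidth 3.
One optimal decomposition is:
Bags: B1 = {d, e, f, g}  B2 = {c, d, e, g}  B3 = {b, c, d, g}  B4 = {a, c, d, g}
Tree: B1–B2, B2–B3, B2–B4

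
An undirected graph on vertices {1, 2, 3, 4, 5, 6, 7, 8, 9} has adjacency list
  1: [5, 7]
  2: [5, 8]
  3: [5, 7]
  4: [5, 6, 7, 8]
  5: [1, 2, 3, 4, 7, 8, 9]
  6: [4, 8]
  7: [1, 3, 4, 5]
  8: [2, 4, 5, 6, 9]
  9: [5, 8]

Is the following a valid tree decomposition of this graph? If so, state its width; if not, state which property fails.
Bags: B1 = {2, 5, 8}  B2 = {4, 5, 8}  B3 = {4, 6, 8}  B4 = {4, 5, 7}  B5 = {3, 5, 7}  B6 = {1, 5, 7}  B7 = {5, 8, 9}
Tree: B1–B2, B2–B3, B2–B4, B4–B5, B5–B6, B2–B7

Every vertex of G appears in some bag (union = {1, 2, 3, 4, 5, 6, 7, 8, 9}); every edge is covered by a bag; and for each vertex v the set of bags containing v is connected in the bag tree. The decomposition is therefore valid. The largest bag has 3 vertices, so the width is 2.

Yes; width 2.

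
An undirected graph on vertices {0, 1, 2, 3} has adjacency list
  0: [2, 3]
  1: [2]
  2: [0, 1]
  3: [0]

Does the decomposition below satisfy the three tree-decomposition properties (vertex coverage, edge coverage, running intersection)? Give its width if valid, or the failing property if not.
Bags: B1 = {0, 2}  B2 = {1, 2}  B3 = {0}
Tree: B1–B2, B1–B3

No — vertex 3 appears in no bag.

A tree decomposition must satisfy three properties: every vertex lies in some bag; for every edge, both endpoints lie together in some bag; and for every vertex, the bags containing it form a connected subtree. Here vertex 3 appears in no bag, so the decomposition is invalid.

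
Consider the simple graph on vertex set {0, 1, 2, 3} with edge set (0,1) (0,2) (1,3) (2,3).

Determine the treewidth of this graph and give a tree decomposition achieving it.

Treewidth 2.
One such decomposition:
Bags: B1 = {0, 2, 3}  B2 = {0, 1, 3}
Tree: B1–B2

The largest bag has 3 vertices, giving width 2; this decomposition certifies tw(G) ≤ 2. The edges 3–2–0–1–3 form a cycle, so G is not a tree and its treewidth is at least 2. Hence tw(G) = 2 exactly.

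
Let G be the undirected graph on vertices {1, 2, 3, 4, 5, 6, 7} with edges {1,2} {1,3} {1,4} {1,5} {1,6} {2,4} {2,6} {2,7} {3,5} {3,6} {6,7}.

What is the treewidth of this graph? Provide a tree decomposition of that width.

Every bag has size at most 3, so the width is 3 − 1 = 2 and tw(G) ≤ 2. Conversely, {1, 2, 4} is a clique of size 3, and the vertices of any clique must share a bag in every tree decomposition; so some bag has ≥ 3 vertices and tw(G) ≥ 2. Combining the bounds, tw(G) = 2.

Treewidth 2.
One optimal decomposition is:
Bags: B1 = {1, 3, 6}  B2 = {1, 2, 6}  B3 = {1, 3, 5}  B4 = {2, 6, 7}  B5 = {1, 2, 4}
Tree: B1–B2, B1–B3, B2–B4, B2–B5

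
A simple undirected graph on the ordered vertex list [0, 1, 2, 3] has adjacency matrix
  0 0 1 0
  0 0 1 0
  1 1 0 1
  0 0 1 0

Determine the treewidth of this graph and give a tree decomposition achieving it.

Treewidth 1.
Bags: B1 = {2, 3}  B2 = {0, 2}  B3 = {1, 2}
Tree: B1–B2, B1–B3

Every bag has size at most 2, so the width is 2 − 1 = 1 and tw(G) ≤ 1. G has an edge, so its treewidth is at least 1. The upper and lower bounds meet at 1, so that is the treewidth.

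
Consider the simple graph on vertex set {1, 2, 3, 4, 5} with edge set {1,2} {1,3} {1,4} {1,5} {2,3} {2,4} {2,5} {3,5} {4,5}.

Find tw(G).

3

A width-3 tree decomposition is:
Bags: B1 = {1, 2, 3, 5}  B2 = {1, 2, 4, 5}
Tree: B1–B2
The largest bag has 4 vertices, giving width 3; this decomposition certifies tw(G) ≤ 3. Conversely, {1, 2, 3, 5} is a clique of size 4, and the vertices of any clique must share a bag in every tree decomposition; so some bag has ≥ 4 vertices and tw(G) ≥ 3. Therefore the treewidth is 3.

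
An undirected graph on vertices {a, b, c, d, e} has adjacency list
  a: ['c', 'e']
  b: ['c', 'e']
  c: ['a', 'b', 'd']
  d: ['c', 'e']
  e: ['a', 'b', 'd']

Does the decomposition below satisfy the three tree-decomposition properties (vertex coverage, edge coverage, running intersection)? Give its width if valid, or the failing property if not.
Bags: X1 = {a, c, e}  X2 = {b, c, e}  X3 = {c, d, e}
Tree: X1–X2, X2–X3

Vertex coverage: the bags together contain {a, b, c, d, e}, the full vertex set. Edge coverage: each edge of G has both endpoints in at least one bag. Running intersection: for every vertex, the bags containing it form a connected subtree. All three properties hold, so this is a valid tree decomposition of width max|bag| − 1 = 2, and hence tw(G) ≤ 2.

Yes; width 2.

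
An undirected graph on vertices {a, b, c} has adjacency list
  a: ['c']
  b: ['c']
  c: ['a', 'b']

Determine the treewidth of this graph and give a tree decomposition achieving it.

Every bag has size at most 2, so the width is 2 − 1 = 1 and tw(G) ≤ 1. G has an edge, so its treewidth is at least 1. The upper and lower bounds meet at 1, so that is the treewidth.

Treewidth 1.
Bags: B1 = {b, c}  B2 = {a, c}
Tree: B1–B2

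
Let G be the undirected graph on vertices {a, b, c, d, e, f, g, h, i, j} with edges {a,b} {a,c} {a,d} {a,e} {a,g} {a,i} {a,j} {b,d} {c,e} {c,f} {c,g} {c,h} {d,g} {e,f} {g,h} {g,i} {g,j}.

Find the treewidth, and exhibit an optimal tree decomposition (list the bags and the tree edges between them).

Treewidth 2.
One such decomposition:
Bags: B1 = {a, g, j}  B2 = {a, d, g}  B3 = {a, c, g}  B4 = {a, c, e}  B5 = {c, g, h}  B6 = {a, b, d}  B7 = {c, e, f}  B8 = {a, g, i}
Tree: B1–B2, B1–B3, B3–B4, B3–B5, B2–B6, B4–B7, B2–B8

Every bag has size at most 3, so the width is 3 − 1 = 2 and tw(G) ≤ 2. For the lower bound, the 3 vertices {a, d, g} are pairwise adjacent, and any tree decomposition puts a clique entirely inside one bag — forcing width ≥ 2. The upper and lower bounds meet at 2, so that is the treewidth.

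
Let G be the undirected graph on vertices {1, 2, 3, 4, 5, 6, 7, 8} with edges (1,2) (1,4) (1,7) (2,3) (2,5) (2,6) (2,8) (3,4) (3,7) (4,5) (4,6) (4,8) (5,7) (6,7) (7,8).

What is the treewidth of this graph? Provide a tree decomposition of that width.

The largest bag has 4 vertices, giving width 3; this decomposition certifies tw(G) ≤ 3. For the lower bound: the 4 vertex sets {4,6}, {2,3}, {7}, {8} are disjoint, each induces a connected subgraph, and every pair is joined by at least one edge of G. Contracting each set to a single vertex therefore yields K_{4} as a minor, and since treewidth is minor-monotone, tw(G) ≥ tw(K_{4}) = 3. Therefore the treewidth is 3.

Treewidth 3.
One such decomposition:
Bags: B1 = {2, 4, 6, 7}  B2 = {2, 3, 4, 7}  B3 = {2, 4, 7, 8}  B4 = {2, 4, 5, 7}  B5 = {1, 2, 4, 7}
Tree: B1–B2, B2–B3, B3–B4, B4–B5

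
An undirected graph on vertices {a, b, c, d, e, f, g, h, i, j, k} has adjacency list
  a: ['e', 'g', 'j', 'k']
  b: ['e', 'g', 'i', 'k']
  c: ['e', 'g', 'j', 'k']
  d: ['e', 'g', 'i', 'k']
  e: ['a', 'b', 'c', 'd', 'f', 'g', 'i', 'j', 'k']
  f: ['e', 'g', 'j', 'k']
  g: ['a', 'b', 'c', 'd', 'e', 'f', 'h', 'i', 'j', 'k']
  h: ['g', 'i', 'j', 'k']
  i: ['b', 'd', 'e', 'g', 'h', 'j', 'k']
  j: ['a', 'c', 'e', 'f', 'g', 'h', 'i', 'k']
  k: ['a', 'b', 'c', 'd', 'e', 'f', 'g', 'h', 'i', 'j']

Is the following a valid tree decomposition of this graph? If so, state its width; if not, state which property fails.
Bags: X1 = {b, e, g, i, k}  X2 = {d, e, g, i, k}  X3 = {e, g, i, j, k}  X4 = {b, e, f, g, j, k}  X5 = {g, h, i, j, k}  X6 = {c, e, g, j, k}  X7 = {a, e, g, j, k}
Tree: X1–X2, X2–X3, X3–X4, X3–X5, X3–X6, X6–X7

No — bags containing vertex b are not connected in the tree.

A tree decomposition must satisfy three properties: every vertex lies in some bag; for every edge, both endpoints lie together in some bag; and for every vertex, the bags containing it form a connected subtree. Here bags containing vertex b are not connected in the tree, so the decomposition is invalid.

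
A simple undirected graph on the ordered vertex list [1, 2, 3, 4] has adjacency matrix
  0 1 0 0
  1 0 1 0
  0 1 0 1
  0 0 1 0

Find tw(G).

A width-1 tree decomposition is:
Bags: B1 = {3, 4}  B2 = {2, 3}  B3 = {1, 2}
Tree: B1–B2, B2–B3
Each bag holds 2 vertices, so the decomposition has width 1, which upper-bounds the treewidth. Since G has at least one edge (e.g. 4–3), it is not an edgeless graph, so tw(G) ≥ 1. Combining the bounds, tw(G) = 1.

1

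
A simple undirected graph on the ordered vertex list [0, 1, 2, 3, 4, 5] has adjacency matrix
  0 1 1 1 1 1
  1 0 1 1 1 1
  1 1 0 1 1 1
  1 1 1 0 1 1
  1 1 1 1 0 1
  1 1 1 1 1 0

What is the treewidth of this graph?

5

A width-5 tree decomposition is:
Bags: B1 = {0, 1, 2, 3, 4, 5}
Tree: (single bag)
With just one bag of size 6, the width is 6 − 1 = 5, so tw(G) ≤ 5. On the other hand G contains the 6-clique {0, 1, 2, 3, 4, 5}. A clique must lie in a single bag of any decomposition, so no decomposition can have width below 5. Combining the bounds, tw(G) = 5.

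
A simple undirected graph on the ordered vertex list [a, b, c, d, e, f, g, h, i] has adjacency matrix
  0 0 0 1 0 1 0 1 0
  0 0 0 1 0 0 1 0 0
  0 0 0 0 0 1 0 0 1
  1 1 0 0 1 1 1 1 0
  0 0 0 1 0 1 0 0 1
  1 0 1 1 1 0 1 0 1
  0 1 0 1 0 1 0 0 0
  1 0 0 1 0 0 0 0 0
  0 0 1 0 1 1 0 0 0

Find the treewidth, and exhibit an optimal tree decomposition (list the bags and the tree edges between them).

Treewidth 2.
One optimal decomposition is:
Bags: B1 = {d, e, f}  B2 = {e, f, i}  B3 = {a, d, f}  B4 = {c, f, i}  B5 = {a, d, h}  B6 = {d, f, g}  B7 = {b, d, g}
Tree: B1–B2, B1–B3, B2–B4, B3–B5, B1–B6, B6–B7

Every bag has size at most 3, so the width is 3 − 1 = 2 and tw(G) ≤ 2. On the other hand G contains the 3-clique {a, d, h}. A clique must lie in a single bag of any decomposition, so no decomposition can have width below 2. Hence tw(G) = 2 exactly.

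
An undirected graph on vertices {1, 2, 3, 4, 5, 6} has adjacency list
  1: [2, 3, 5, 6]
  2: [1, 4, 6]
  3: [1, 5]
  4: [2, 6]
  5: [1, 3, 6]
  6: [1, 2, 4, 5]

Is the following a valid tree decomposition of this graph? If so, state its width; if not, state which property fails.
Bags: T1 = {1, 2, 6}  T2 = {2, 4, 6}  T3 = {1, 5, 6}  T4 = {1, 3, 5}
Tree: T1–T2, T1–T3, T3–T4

Yes; width 2.

Checking the three conditions: (i) the bags cover all of {1, 2, 3, 4, 5, 6}; (ii) for each edge, some bag contains both endpoints; (iii) the bags containing any fixed vertex form a subtree. All hold, so the decomposition is valid with width 3 − 1 = 2.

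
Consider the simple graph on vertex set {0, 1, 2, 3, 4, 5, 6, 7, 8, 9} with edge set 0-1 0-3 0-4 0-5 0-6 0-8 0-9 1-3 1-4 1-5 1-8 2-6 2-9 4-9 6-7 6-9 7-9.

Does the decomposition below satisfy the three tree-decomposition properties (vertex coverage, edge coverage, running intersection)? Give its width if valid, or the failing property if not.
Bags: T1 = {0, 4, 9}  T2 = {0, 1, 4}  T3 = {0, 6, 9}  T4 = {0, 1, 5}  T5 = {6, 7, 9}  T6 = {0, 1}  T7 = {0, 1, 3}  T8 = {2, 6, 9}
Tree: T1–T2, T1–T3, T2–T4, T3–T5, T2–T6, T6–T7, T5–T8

No — vertex 8 appears in no bag.

A tree decomposition must satisfy three properties: every vertex lies in some bag; for every edge, both endpoints lie together in some bag; and for every vertex, the bags containing it form a connected subtree. Here vertex 8 appears in no bag, so the decomposition is invalid.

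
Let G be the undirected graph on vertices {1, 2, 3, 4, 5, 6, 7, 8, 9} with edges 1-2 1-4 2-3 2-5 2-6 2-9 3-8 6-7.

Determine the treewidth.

1

A width-1 tree decomposition is:
Bags: B1 = {6, 7}  B2 = {2, 6}  B3 = {2, 3}  B4 = {2, 9}  B5 = {2, 5}  B6 = {3, 8}  B7 = {1, 2}  B8 = {1, 4}
Tree: B1–B2, B2–B3, B3–B4, B4–B5, B3–B6, B5–B7, B7–B8
Each bag holds 2 vertices, so the decomposition has width 1, which upper-bounds the treewidth. Since G has at least one edge (e.g. 6–7), it is not an edgeless graph, so tw(G) ≥ 1. Hence tw(G) = 1 exactly.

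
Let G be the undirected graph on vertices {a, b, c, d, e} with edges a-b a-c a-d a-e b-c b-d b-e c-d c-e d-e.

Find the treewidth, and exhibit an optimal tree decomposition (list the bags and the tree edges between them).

Treewidth 4.
One optimal decomposition is:
Bags: B1 = {a, b, c, d, e}
Tree: (single bag)

With just one bag of size 5, the width is 5 − 1 = 4, so tw(G) ≤ 4. For the lower bound, the 5 vertices {a, b, c, d, e} are pairwise adjacent, and any tree decomposition puts a clique entirely inside one bag — forcing width ≥ 4. The upper and lower bounds meet at 4, so that is the treewidth.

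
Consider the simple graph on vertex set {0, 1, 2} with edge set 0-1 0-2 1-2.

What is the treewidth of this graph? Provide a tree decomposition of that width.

A single bag containing all 3 vertices is trivially a valid decomposition of width 2. On the other hand G contains the 3-clique {0, 1, 2}. A clique must lie in a single bag of any decomposition, so no decomposition can have width below 2. Therefore the treewidth is 2.

Treewidth 2.
One optimal decomposition is:
Bags: B1 = {0, 1, 2}
Tree: (single bag)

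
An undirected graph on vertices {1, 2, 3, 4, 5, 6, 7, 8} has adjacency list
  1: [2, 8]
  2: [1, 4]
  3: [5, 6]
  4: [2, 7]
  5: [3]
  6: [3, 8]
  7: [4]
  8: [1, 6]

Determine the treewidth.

A width-1 tree decomposition is:
Bags: B1 = {4, 7}  B2 = {2, 4}  B3 = {1, 2}  B4 = {1, 8}  B5 = {6, 8}  B6 = {3, 6}  B7 = {3, 5}
Tree: B1–B2, B2–B3, B3–B4, B4–B5, B5–B6, B6–B7
The largest bag has 2 vertices, giving width 1; this decomposition certifies tw(G) ≤ 1. Since G has at least one edge (e.g. 7–4), it is not an edgeless graph, so tw(G) ≥ 1. The upper and lower bounds meet at 1, so that is the treewidth.

1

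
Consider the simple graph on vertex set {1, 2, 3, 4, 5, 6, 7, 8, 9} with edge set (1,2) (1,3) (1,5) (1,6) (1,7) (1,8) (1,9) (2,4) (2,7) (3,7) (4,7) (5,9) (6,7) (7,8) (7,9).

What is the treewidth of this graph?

2

A width-2 tree decomposition is:
Bags: B1 = {1, 2, 7}  B2 = {1, 3, 7}  B3 = {1, 7, 8}  B4 = {1, 6, 7}  B5 = {1, 7, 9}  B6 = {1, 5, 9}  B7 = {2, 4, 7}
Tree: B1–B2, B1–B3, B2–B4, B2–B5, B5–B6, B1–B7
The largest bag has 3 vertices, giving width 2; this decomposition certifies tw(G) ≤ 2. For the lower bound, the 3 vertices {1, 5, 9} are pairwise adjacent, and any tree decomposition puts a clique entirely inside one bag — forcing width ≥ 2. Combining the bounds, tw(G) = 2.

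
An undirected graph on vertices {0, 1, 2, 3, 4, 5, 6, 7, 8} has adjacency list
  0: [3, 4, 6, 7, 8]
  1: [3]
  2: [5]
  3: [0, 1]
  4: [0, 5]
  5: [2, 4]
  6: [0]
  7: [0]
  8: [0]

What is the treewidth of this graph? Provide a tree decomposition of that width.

Treewidth 1.
One such decomposition:
Bags: B1 = {0, 3}  B2 = {0, 4}  B3 = {0, 8}  B4 = {1, 3}  B5 = {4, 5}  B6 = {2, 5}  B7 = {0, 7}  B8 = {0, 6}
Tree: B1–B2, B1–B3, B1–B4, B2–B5, B5–B6, B3–B7, B3–B8

Every bag has size at most 2, so the width is 2 − 1 = 1 and tw(G) ≤ 1. Since G has at least one edge (e.g. 0–3), it is not an edgeless graph, so tw(G) ≥ 1. Therefore the treewidth is 1.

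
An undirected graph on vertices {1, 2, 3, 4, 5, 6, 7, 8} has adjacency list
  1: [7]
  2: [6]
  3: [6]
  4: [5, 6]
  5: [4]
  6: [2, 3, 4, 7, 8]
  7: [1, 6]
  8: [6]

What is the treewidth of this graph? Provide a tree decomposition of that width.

Treewidth 1.
One optimal decomposition is:
Bags: B1 = {6, 7}  B2 = {3, 6}  B3 = {2, 6}  B4 = {4, 6}  B5 = {6, 8}  B6 = {1, 7}  B7 = {4, 5}
Tree: B1–B2, B2–B3, B3–B4, B4–B5, B1–B6, B4–B7

Every bag has size at most 2, so the width is 2 − 1 = 1 and tw(G) ≤ 1. Any graph with an edge has treewidth ≥ 1, and G has the edge 6–7. Therefore the treewidth is 1.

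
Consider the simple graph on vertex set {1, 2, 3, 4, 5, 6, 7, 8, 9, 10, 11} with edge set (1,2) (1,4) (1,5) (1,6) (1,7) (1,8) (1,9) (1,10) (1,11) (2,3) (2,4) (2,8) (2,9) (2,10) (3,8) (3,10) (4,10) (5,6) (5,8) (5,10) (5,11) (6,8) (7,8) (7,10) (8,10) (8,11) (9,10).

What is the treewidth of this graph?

3

A width-3 tree decomposition is:
Bags: B1 = {2, 3, 8, 10}  B2 = {1, 2, 8, 10}  B3 = {1, 5, 8, 10}  B4 = {1, 5, 8, 11}  B5 = {1, 2, 9, 10}  B6 = {1, 2, 4, 10}  B7 = {1, 5, 6, 8}  B8 = {1, 7, 8, 10}
Tree: B1–B2, B2–B3, B3–B4, B2–B5, B2–B6, B3–B7, B3–B8
The largest bag has 4 vertices, giving width 3; this decomposition certifies tw(G) ≤ 3. Conversely, {1, 2, 8, 10} is a clique of size 4, and the vertices of any clique must share a bag in every tree decomposition; so some bag has ≥ 4 vertices and tw(G) ≥ 3. Hence tw(G) = 3 exactly.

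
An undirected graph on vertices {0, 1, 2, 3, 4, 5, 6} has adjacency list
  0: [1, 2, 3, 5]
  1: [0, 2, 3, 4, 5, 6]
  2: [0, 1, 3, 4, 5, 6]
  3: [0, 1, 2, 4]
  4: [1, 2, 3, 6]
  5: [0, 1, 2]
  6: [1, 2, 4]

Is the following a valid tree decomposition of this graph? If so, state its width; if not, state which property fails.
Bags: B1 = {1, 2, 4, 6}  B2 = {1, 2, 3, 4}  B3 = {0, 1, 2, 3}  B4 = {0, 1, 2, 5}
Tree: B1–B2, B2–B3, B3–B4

Yes; width 3.

Checking the three conditions: (i) the bags cover all of {0, 1, 2, 3, 4, 5, 6}; (ii) for each edge, some bag contains both endpoints; (iii) the bags containing any fixed vertex form a subtree. All hold, so the decomposition is valid with width 4 − 1 = 3.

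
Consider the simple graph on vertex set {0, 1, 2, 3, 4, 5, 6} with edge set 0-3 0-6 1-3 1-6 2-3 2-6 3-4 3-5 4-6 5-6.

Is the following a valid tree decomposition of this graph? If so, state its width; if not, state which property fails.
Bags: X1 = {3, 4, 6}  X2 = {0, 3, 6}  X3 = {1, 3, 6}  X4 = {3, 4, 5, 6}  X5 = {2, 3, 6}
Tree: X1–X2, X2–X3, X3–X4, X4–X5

A tree decomposition must satisfy three properties: every vertex lies in some bag; for every edge, both endpoints lie together in some bag; and for every vertex, the bags containing it form a connected subtree. Here bags containing vertex 4 are not connected in the tree, so the decomposition is invalid.

No — bags containing vertex 4 are not connected in the tree.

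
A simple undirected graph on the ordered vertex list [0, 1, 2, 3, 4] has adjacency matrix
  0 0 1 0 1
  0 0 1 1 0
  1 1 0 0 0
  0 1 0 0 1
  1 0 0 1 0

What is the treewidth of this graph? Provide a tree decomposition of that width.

Every bag has size at most 3, so the width is 3 − 1 = 2 and tw(G) ≤ 2. The edges 0–2–1–3–4–0 form a cycle, so G is not a tree and its treewidth is at least 2. Combining the bounds, tw(G) = 2.

Treewidth 2.
One such decomposition:
Bags: B1 = {0, 1, 2}  B2 = {0, 1, 3}  B3 = {0, 3, 4}
Tree: B1–B2, B2–B3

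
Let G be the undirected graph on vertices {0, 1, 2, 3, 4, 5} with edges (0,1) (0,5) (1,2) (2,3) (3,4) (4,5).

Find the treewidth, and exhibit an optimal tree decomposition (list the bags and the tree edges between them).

Every bag has size at most 3, so the width is 3 − 1 = 2 and tw(G) ≤ 2. Since 2–3–4–5–0–1–2 is a cycle in G, G is not acyclic. Forests are exactly the graphs of treewidth ≤ 1, so tw(G) ≥ 2. Hence tw(G) = 2 exactly.

Treewidth 2.
One such decomposition:
Bags: B1 = {2, 3, 4}  B2 = {2, 4, 5}  B3 = {0, 2, 5}  B4 = {0, 1, 2}
Tree: B1–B2, B2–B3, B3–B4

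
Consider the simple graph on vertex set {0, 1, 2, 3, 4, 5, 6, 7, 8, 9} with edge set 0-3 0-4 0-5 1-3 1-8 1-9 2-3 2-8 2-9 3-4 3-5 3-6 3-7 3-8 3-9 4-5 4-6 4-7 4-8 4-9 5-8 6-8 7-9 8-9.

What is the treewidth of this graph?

A width-3 tree decomposition is:
Bags: B1 = {3, 4, 6, 8}  B2 = {3, 4, 8, 9}  B3 = {3, 4, 7, 9}  B4 = {3, 4, 5, 8}  B5 = {0, 3, 4, 5}  B6 = {1, 3, 8, 9}  B7 = {2, 3, 8, 9}
Tree: B1–B2, B2–B3, B2–B4, B4–B5, B2–B6, B2–B7
Each bag holds 4 vertices, so the decomposition has width 3, which upper-bounds the treewidth. For the lower bound, the 4 vertices {1, 3, 8, 9} are pairwise adjacent, and any tree decomposition puts a clique entirely inside one bag — forcing width ≥ 3. The upper and lower bounds meet at 3, so that is the treewidth.

3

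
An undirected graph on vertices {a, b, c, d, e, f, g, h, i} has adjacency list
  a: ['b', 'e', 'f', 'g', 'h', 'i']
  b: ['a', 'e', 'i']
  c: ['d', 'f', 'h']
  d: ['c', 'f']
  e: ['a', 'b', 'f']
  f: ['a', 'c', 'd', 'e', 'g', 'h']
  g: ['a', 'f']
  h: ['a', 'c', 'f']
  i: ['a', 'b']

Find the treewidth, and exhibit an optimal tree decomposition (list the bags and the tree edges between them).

Treewidth 2.
One such decomposition:
Bags: B1 = {a, e, f}  B2 = {a, f, h}  B3 = {a, b, e}  B4 = {a, f, g}  B5 = {c, f, h}  B6 = {c, d, f}  B7 = {a, b, i}
Tree: B1–B2, B1–B3, B2–B4, B2–B5, B5–B6, B3–B7

Every bag has size at most 3, so the width is 3 − 1 = 2 and tw(G) ≤ 2. For the lower bound, the 3 vertices {c, d, f} are pairwise adjacent, and any tree decomposition puts a clique entirely inside one bag — forcing width ≥ 2. The upper and lower bounds meet at 2, so that is the treewidth.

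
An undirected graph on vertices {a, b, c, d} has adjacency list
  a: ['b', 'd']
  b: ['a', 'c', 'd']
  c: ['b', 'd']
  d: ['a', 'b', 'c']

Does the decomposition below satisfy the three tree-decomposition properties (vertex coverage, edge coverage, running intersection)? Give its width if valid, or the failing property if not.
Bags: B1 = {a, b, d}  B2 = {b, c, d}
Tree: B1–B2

Vertex coverage: the bags together contain {a, b, c, d}, the full vertex set. Edge coverage: each edge of G has both endpoints in at least one bag. Running intersection: for every vertex, the bags containing it form a connected subtree. All three properties hold, so this is a valid tree decomposition of width max|bag| − 1 = 2, and hence tw(G) ≤ 2.

Yes; width 2.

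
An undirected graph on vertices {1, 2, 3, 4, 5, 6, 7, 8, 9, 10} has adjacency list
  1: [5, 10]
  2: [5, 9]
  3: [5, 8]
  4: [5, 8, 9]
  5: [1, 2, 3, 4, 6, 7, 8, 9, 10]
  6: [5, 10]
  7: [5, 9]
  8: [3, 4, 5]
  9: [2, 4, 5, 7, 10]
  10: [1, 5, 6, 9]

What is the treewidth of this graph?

2

A width-2 tree decomposition is:
Bags: B1 = {5, 7, 9}  B2 = {5, 9, 10}  B3 = {1, 5, 10}  B4 = {5, 6, 10}  B5 = {4, 5, 9}  B6 = {4, 5, 8}  B7 = {2, 5, 9}  B8 = {3, 5, 8}
Tree: B1–B2, B2–B3, B2–B4, B2–B5, B5–B6, B5–B7, B6–B8
The largest bag has 3 vertices, giving width 2; this decomposition certifies tw(G) ≤ 2. Conversely, {1, 5, 10} is a clique of size 3, and the vertices of any clique must share a bag in every tree decomposition; so some bag has ≥ 3 vertices and tw(G) ≥ 2. Combining the bounds, tw(G) = 2.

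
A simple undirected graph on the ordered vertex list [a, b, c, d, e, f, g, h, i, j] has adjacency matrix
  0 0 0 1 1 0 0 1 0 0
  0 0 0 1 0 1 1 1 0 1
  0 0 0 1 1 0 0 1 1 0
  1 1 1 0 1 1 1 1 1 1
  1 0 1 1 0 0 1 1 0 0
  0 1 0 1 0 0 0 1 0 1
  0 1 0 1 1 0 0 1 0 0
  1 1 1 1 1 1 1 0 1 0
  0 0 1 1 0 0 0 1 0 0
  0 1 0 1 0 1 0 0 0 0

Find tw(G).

A width-3 tree decomposition is:
Bags: B1 = {a, d, e, h}  B2 = {c, d, e, h}  B3 = {d, e, g, h}  B4 = {b, d, g, h}  B5 = {b, d, f, h}  B6 = {b, d, f, j}  B7 = {c, d, h, i}
Tree: B1–B2, B1–B3, B3–B4, B4–B5, B5–B6, B2–B7
Every bag has size at most 4, so the width is 4 − 1 = 3 and tw(G) ≤ 3. Conversely, {b, d, f, j} is a clique of size 4, and the vertices of any clique must share a bag in every tree decomposition; so some bag has ≥ 4 vertices and tw(G) ≥ 3. The upper and lower bounds meet at 3, so that is the treewidth.

3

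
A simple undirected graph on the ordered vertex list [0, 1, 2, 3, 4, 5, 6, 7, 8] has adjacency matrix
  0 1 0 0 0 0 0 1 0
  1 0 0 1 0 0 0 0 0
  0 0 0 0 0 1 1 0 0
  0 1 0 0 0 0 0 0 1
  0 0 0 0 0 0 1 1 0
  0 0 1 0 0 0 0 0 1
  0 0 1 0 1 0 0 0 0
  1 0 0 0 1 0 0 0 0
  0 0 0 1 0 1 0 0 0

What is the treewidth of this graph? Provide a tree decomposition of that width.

Treewidth 2.
Bags: B1 = {1, 3, 8}  B2 = {0, 1, 8}  B3 = {0, 7, 8}  B4 = {4, 7, 8}  B5 = {4, 6, 8}  B6 = {2, 6, 8}  B7 = {2, 5, 8}
Tree: B1–B2, B2–B3, B3–B4, B4–B5, B5–B6, B6–B7

Each bag holds 3 vertices, so the decomposition has width 2, which upper-bounds the treewidth. Since 8–3–1–0–7–4–6–2–5–8 is a cycle in G, G is not acyclic. Forests are exactly the graphs of treewidth ≤ 1, so tw(G) ≥ 2. Hence tw(G) = 2 exactly.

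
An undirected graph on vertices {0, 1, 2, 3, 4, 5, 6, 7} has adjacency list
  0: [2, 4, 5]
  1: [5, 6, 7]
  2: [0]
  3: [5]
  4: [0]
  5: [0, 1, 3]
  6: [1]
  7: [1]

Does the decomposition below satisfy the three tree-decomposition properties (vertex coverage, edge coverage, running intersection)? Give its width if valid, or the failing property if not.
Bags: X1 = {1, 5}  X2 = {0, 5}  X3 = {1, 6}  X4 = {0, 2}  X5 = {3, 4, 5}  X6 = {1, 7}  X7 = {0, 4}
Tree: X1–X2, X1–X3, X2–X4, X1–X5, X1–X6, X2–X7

No — bags containing vertex 4 are not connected in the tree.

A tree decomposition must satisfy three properties: every vertex lies in some bag; for every edge, both endpoints lie together in some bag; and for every vertex, the bags containing it form a connected subtree. Here bags containing vertex 4 are not connected in the tree, so the decomposition is invalid.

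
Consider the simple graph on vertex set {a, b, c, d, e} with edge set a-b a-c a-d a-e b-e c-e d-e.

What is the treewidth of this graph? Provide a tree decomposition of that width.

Treewidth 2.
Bags: B1 = {a, c, e}  B2 = {a, b, e}  B3 = {a, d, e}
Tree: B1–B2, B2–B3

Each bag holds 3 vertices, so the decomposition has width 2, which upper-bounds the treewidth. Conversely, {a, d, e} is a clique of size 3, and the vertices of any clique must share a bag in every tree decomposition; so some bag has ≥ 3 vertices and tw(G) ≥ 2. The upper and lower bounds meet at 2, so that is the treewidth.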